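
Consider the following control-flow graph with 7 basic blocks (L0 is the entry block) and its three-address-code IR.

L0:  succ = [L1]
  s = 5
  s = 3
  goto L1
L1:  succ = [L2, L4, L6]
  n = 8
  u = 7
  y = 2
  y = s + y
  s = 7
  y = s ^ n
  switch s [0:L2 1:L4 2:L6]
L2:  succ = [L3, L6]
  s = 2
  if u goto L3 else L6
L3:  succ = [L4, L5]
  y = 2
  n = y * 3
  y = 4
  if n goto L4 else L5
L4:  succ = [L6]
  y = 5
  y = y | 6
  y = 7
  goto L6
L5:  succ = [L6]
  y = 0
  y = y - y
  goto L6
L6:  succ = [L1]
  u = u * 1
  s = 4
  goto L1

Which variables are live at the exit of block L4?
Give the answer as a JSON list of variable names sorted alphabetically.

Per-block:
  L0: def={s} ue=∅
  L1: def={n,s,u,y} ue={s}
  L2: def={s} ue={u}
  L3: def={n,y} ue=∅
  L4: def={y} ue=∅
  L5: def={y} ue=∅
  L6: def={s,u} ue={u}

Backward fixpoint:
  L0: in=∅ out={s}
  L1: in={s} out={u}
  L2: in={u} out={u}
  L3: in={u} out={u}
  L4: in={u} out={u}
  L5: in={u} out={u}
  L6: in={u} out={s}

live-out(L4) = ["u"]

Answer: ["u"]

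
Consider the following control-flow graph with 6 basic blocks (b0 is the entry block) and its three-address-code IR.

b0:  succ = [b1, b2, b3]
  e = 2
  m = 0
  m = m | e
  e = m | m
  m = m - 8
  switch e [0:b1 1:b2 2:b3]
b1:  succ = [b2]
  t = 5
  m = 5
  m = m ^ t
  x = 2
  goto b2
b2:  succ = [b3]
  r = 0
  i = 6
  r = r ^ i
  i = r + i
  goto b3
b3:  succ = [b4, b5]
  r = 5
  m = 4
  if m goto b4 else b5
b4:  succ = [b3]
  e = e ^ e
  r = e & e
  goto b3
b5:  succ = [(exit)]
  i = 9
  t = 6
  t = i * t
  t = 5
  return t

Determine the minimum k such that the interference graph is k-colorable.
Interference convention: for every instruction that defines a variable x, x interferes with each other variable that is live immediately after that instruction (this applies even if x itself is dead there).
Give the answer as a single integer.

def/use:
  b0: def={e,m} ue=∅
  b1: def={m,t,x} ue=∅
  b2: def={i,r} ue=∅
  b3: def={m,r} ue=∅
  b4: def={e,r} ue={e}
  b5: def={i,t} ue=∅

Backward fixpoint:
  b0 li=∅ lo={e}
  b1 li={e} lo={e}
  b2 li={e} lo={e}
  b3 li={e} lo={e}
  b4 li={e} lo={e}
  b5 li=∅ lo=∅

Interference:
  e: {i,m,r,t,x}
  i: {e,r,t}
  m: {e,t}
  r: {e,i}
  t: {e,i,m}
  x: {e}

Registers:
  clique {e,i,r} ⇒ need ≥ 3
  assign e→c0 i→c1 m→c1 r→c2 t→c2 x→c1 — no edge inside a register ⇒ χ ≤ 3
  χ = 3

Answer: 3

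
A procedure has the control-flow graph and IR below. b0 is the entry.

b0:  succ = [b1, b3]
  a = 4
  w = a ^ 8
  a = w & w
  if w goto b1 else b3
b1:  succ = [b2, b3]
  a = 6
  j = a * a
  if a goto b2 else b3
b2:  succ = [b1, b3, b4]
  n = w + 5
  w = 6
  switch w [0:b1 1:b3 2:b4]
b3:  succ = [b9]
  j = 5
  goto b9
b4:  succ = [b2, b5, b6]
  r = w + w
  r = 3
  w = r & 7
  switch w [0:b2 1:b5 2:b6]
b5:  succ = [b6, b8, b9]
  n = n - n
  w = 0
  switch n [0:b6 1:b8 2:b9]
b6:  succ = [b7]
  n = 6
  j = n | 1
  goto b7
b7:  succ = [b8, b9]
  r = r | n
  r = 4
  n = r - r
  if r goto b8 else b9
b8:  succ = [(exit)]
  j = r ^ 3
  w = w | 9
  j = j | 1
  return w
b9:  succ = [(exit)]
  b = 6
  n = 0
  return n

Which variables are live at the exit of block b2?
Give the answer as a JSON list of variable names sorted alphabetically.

Per-block:
  b0 def {a,w} use ∅
  b1 def {a,j} use ∅
  b2 def {n,w} use {w}
  b3 def {j} use ∅
  b4 def {r,w} use {w}
  b5 def {n,w} use {n}
  b6 def {j,n} use ∅
  b7 def {n,r} use {n,r}
  b8 def {j,w} use {r,w}
  b9 def {b,n} use ∅

Liveness:
  b0: in=∅ out={w}
  b1: in={w} out={w}
  b2: in={w} out={n,w}
  b3: in=∅ out=∅
  b4: in={n,w} out={n,r,w}
  b5: in={n,r} out={r,w}
  b6: in={r,w} out={n,r,w}
  b7: in={n,r,w} out={r,w}
  b8: in={r,w} out=∅
  b9: in=∅ out=∅

live-out(b2) = ["n", "w"]

Answer: ["n", "w"]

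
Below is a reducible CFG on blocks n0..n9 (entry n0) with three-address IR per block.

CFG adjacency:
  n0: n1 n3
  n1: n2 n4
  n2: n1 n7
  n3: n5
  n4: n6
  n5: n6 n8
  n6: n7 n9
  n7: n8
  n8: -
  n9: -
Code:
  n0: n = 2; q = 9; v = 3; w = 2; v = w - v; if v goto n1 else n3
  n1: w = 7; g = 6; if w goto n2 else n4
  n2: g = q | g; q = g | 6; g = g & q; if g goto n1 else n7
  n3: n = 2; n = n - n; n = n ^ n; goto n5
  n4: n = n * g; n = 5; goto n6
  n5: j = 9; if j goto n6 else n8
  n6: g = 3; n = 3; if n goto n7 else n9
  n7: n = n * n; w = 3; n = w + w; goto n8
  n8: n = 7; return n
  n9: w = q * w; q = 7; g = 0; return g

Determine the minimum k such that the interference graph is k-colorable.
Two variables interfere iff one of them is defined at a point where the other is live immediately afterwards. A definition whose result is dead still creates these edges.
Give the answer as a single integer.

Answer: 4

Analysis:
def/use:
  n0: def={n,q,v,w} ue=∅
  n1: def={g,w} ue=∅
  n2: def={g,q} ue={g,q}
  n3: def={n} ue=∅
  n4: def={n} ue={g,n}
  n5: def={j} ue=∅
  n6: def={g,n} ue=∅
  n7: def={n,w} ue={n}
  n8: def={n} ue=∅
  n9: def={g,q,w} ue={q,w}

Live sets:
  n0: in=∅ out={n,q,w}
  n1: in={n,q} out={g,n,q,w}
  n2: in={g,n,q} out={n,q}
  n3: in={q,w} out={q,w}
  n4: in={g,n,q,w} out={q,w}
  n5: in={q,w} out={q,w}
  n6: in={q,w} out={n,q,w}
  n7: in={n} out=∅
  n8: in=∅ out=∅
  n9: in={q,w} out=∅

Interfere edges:
  g↔{n,q,w}
  j↔{q,w}
  n↔{g,q,v,w}
  q↔{g,j,n,v,w}
  v↔{n,q,w}
  w↔{g,j,n,q,v}

Chromatic number:
  {g,n,q,w} pairwise interfere (4-clique) ⇒ χ ≥ 4
  assign g→c3 j→c2 n→c2 q→c0 v→c3 w→c1 — no edge inside a register ⇒ χ ≤ 4
  χ = 4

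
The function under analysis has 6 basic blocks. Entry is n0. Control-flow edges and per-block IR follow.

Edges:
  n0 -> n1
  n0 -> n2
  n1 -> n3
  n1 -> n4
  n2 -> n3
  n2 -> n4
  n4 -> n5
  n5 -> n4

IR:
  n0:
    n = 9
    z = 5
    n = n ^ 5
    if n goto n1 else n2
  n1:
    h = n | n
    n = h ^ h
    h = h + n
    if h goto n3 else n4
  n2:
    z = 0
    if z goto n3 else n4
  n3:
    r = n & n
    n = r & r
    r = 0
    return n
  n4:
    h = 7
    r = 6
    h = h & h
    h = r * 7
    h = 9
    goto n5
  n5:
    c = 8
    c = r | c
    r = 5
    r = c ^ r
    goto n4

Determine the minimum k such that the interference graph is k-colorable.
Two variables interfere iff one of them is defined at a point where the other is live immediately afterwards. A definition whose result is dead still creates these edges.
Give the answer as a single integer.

Answer: 3

Working:
Block summaries:
  n0: {n,z} / ∅
  n1: {h,n} / {n}
  n2: {z} / ∅
  n3: {n,r} / {n}
  n4: {h,r} / ∅
  n5: {c,r} / {r}

Live sets:
  n0 li=∅ lo={n}
  n1 li={n} lo={n}
  n2 li={n} lo={n}
  n3 li={n} lo=∅
  n4 li=∅ lo={r}
  n5 li={r} lo=∅

Conflict graph:
  c — {r}
  h — {n,r}
  n — {h,r,z}
  r — {c,h,n}
  z — {n}

Chromatic number:
  {h,n,r} pairwise interfere (3-clique) ⇒ χ ≥ 3
  assign c→c0 h→c2 n→c0 r→c1 z→c1 — no edge inside a register ⇒ χ ≤ 3
  χ = 3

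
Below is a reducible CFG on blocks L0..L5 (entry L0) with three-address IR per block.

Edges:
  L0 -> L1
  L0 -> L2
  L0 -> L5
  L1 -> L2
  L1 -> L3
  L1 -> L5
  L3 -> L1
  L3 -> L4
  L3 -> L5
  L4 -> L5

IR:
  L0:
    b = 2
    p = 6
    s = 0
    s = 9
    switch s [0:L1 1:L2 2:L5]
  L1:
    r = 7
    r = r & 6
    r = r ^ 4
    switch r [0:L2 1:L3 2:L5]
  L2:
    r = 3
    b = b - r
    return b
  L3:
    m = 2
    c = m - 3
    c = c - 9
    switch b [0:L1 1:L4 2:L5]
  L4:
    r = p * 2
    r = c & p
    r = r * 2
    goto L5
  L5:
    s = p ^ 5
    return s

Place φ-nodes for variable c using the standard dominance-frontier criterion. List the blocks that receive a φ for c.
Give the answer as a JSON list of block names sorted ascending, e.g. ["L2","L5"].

idom tree: L1←L0 L2←L0 L3←L1 L4←L3 L5←L0
Dom∩ at merges:
  L1: preds {L0,L3}: {L0} ∩ {L0,L1,L3} = {L0}; idom=L0
  L2: preds {L0,L1}: {L0} ∩ {L0,L1} = {L0}; idom=L0
  L5: preds {L0,L1,L3,L4}: {L0} ∩ {L0,L1} ∩ {L0,L1,L3} ∩ {L0,L1,L3,L4} = {L0}; idom=L0

DF walk-up:
  L1←L0: walk · to L0
  L1←L3: walk L3→L1 to L0
  L2←L0: walk · to L0
  L2←L1: walk L1 to L0
  L5←L0: walk · to L0
  L5←L1: walk L1 to L0
  L5←L3: walk L3→L1 to L0
  L5←L4: walk L4→L3→L1 to L0
  L0: DF=∅
  L1: DF={L1,L2,L5}
  L2: DF=∅
  L3: DF={L1,L5}
  L4: DF={L5}
  L5: DF=∅

φ for c: defs {L3}
  DF⁺ = {L1,L2,L5}

Answer: ["L1", "L2", "L5"]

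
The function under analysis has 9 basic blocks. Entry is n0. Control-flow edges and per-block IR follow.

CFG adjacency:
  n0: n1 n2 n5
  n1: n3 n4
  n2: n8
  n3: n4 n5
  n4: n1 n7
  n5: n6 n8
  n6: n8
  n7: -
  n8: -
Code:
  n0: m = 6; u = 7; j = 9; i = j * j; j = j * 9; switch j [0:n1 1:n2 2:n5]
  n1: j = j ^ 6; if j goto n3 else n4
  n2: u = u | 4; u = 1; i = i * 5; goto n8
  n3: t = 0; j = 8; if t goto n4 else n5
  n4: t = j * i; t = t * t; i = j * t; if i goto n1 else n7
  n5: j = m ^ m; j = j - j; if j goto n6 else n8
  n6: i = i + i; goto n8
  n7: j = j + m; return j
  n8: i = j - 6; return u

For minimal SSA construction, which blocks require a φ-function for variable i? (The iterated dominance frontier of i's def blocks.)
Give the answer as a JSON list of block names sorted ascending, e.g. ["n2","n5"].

idom tree: n1←n0 n2←n0 n3←n1 n4←n1 n5←n0 n6←n5 n7←n4 n8←n0
Dom at joins:
  n1: preds {n0,n4}: {n0} ∩ {n0,n1,n4} = {n0}; idom=n0
  n4: preds {n1,n3}: {n0,n1} ∩ {n0,n1,n3} = {n0,n1}; idom=n1
  n5: preds {n0,n3}: {n0} ∩ {n0,n1,n3} = {n0}; idom=n0
  n8: preds {n2,n5,n6}: {n0,n2} ∩ {n0,n5} ∩ {n0,n5,n6} = {n0}; idom=n0

Frontier:
  n1←n0: walk · to n0
  n1←n4: walk n4→n1 to n0
  n4←n1: walk · to n1
  n4←n3: walk n3 to n1
  n5←n0: walk · to n0
  n5←n3: walk n3→n1 to n0
  n8←n2: walk n2 to n0
  n8←n5: walk n5 to n0
  n8←n6: walk n6→n5 to n0
  n0 → ∅
  n1 → {n1,n5}
  n2 → {n8}
  n3 → {n4,n5}
  n4 → {n1}
  n5 → {n8}
  n6 → {n8}
  n7 → ∅
  n8 → ∅

φ for i: defs {n0,n2,n4,n6,n8}
  DF⁺ = {n1,n5,n8}

Answer: ["n1", "n5", "n8"]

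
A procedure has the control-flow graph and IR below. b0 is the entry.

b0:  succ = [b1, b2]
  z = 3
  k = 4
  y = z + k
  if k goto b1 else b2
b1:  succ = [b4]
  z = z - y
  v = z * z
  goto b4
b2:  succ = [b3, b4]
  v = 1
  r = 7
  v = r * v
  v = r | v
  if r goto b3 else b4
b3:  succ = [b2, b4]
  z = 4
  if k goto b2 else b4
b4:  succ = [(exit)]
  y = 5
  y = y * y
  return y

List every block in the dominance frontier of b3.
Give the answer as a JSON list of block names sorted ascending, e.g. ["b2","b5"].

idom tree: b1←b0 b2←b0 b3←b2 b4←b0
Dom∩ at merges:
  b2: preds {b0,b3}: {b0} ∩ {b0,b2,b3} = {b0}; idom=b0
  b4: preds {b1,b2,b3}: {b0,b1} ∩ {b0,b2} ∩ {b0,b2,b3} = {b0}; idom=b0

Frontier:
  b2←b0: walk · to b0
  b2←b3: walk b3→b2 to b0
  b4←b1: walk b1 to b0
  b4←b2: walk b2 to b0
  b4←b3: walk b3→b2 to b0
  b0 → ∅
  b1 → {b4}
  b2 → {b2,b4}
  b3 → {b2,b4}
  b4 → ∅

DF(b3) = ["b2", "b4"]

Answer: ["b2", "b4"]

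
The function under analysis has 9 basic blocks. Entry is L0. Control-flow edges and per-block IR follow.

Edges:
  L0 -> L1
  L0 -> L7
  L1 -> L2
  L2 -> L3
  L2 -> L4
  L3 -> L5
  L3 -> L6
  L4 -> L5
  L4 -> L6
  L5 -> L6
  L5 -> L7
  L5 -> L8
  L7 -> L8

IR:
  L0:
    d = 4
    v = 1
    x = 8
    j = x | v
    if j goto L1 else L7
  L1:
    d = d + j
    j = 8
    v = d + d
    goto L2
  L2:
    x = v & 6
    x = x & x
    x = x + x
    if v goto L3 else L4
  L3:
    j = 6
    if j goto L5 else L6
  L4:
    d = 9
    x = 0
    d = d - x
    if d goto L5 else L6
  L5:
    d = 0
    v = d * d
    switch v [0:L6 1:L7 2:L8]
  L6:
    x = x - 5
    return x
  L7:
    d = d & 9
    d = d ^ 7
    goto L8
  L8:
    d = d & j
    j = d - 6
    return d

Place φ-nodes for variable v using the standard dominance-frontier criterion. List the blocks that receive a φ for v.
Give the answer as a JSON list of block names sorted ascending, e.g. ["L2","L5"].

idom tree: L1←L0 L2←L1 L3←L2 L4←L2 L5←L2 L6←L2 L7←L0 L8←L0
Dom∩ at merges:
  L5: preds {L3,L4}: {L0,L1,L2,L3} ∩ {L0,L1,L2,L4} = {L0,L1,L2}; idom=L2
  L6: preds {L3,L4,L5}: {L0,L1,L2,L3} ∩ {L0,L1,L2,L4} ∩ {L0,L1,L2,L5} = {L0,L1,L2}; idom=L2
  L7: preds {L0,L5}: {L0} ∩ {L0,L1,L2,L5} = {L0}; idom=L0
  L8: preds {L5,L7}: {L0,L1,L2,L5} ∩ {L0,L7} = {L0}; idom=L0

DF walk-up:
  join L5 pred L3: L3 stop@L2
  join L5 pred L4: L4 stop@L2
  join L6 pred L3: L3 stop@L2
  join L6 pred L4: L4 stop@L2
  join L6 pred L5: L5 stop@L2
  join L7 pred L0: · stop@L0
  join L7 pred L5: L5→L2→L1 stop@L0
  join L8 pred L5: L5→L2→L1 stop@L0
  join L8 pred L7: L7 stop@L0
  DF(L0)=∅
  DF(L1)={L7,L8}
  DF(L2)={L7,L8}
  DF(L3)={L5,L6}
  DF(L4)={L5,L6}
  DF(L5)={L6,L7,L8}
  DF(L6)=∅
  DF(L7)={L8}
  DF(L8)=∅

φ for v: defs {L0,L1,L5}
  DF⁺ = {L6,L7,L8}

Answer: ["L6", "L7", "L8"]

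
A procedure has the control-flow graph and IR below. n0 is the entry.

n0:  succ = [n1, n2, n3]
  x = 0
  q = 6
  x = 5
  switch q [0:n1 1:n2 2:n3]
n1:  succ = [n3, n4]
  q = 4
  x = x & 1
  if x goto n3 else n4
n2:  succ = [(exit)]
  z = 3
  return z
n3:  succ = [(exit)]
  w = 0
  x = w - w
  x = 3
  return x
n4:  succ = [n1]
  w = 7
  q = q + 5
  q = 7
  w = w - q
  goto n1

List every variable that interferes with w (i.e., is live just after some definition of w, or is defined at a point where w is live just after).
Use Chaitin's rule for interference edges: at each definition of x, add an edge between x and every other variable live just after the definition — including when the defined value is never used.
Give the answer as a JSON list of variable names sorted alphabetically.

Answer: ["q", "x"]

Working:
Block summaries:
  n0: def={q,x} ue=∅
  n1: def={q,x} ue={x}
  n2: def={z} ue=∅
  n3: def={w,x} ue=∅
  n4: def={q,w} ue={q}

Backward fixpoint:
  n0: in=∅ out={x}
  n1: in={x} out={q,x}
  n2: in=∅ out=∅
  n3: in=∅ out=∅
  n4: in={q,x} out={x}

Interference:
  q — {w,x}
  w — {q,x}
  x — {q,w}
  z — ∅

N(w) = ["q", "x"]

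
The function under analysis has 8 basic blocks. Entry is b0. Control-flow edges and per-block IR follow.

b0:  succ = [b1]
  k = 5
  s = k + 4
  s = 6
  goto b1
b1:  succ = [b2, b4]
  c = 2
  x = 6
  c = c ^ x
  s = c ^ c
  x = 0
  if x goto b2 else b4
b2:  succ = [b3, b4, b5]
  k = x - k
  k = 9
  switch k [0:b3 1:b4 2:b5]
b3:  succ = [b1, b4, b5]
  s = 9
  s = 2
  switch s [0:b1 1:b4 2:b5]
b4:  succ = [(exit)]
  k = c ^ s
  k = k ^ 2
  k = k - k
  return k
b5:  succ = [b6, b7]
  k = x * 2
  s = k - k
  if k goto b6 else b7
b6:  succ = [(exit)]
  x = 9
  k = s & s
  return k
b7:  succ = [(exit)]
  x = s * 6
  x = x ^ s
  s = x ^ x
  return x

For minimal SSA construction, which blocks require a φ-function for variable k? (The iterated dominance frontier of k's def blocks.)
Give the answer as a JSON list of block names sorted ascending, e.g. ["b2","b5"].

Answer: ["b1", "b4"]

Working:
idom tree: b1←b0 b2←b1 b3←b2 b4←b1 b5←b2 b6←b5 b7←b5
Dom at joins:
  b1: preds {b0,b3}: {b0} ∩ {b0,b1,b2,b3} = {b0}; idom=b0
  b4: preds {b1,b2,b3}: {b0,b1} ∩ {b0,b1,b2} ∩ {b0,b1,b2,b3} = {b0,b1}; idom=b1
  b5: preds {b2,b3}: {b0,b1,b2} ∩ {b0,b1,b2,b3} = {b0,b1,b2}; idom=b2

DF walk-up:
  b1←b0: walk · to b0
  b1←b3: walk b3→b2→b1 to b0
  b4←b1: walk · to b1
  b4←b2: walk b2 to b1
  b4←b3: walk b3→b2 to b1
  b5←b2: walk · to b2
  b5←b3: walk b3 to b2
  b0 → ∅
  b1 → {b1}
  b2 → {b1,b4}
  b3 → {b1,b4,b5}
  b4 → ∅
  b5 → ∅
  b6 → ∅
  b7 → ∅

φ for k: defs {b0,b2,b4,b5,b6}
  DF⁺ = {b1,b4}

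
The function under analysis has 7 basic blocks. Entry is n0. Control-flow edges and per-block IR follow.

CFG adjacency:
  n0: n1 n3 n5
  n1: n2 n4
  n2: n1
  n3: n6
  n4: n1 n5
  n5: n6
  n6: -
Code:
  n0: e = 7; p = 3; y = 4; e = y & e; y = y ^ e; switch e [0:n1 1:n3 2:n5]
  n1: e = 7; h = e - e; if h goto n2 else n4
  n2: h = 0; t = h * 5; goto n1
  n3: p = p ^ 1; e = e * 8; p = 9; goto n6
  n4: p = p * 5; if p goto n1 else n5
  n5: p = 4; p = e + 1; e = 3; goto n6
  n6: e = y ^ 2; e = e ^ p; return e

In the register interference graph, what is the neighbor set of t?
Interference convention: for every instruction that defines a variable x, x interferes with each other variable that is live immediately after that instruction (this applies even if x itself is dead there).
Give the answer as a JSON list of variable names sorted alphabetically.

def/use:
  n0 def {e,p,y} use ∅
  n1 def {e,h} use ∅
  n2 def {h,t} use ∅
  n3 def {e,p} use {e,p}
  n4 def {p} use {p}
  n5 def {e,p} use {e}
  n6 def {e} use {p,y}

Liveness:
  n0 li=∅ lo={e,p,y}
  n1 li={p,y} lo={e,p,y}
  n2 li={p,y} lo={p,y}
  n3 li={e,p,y} lo={p,y}
  n4 li={e,p,y} lo={e,p,y}
  n5 li={e,y} lo={p,y}
  n6 li={p,y} lo=∅

Conflict graph:
  e — {h,p,y}
  h — {e,p,y}
  p — {e,h,t,y}
  t — {p,y}
  y — {e,h,p,t}

N(t) = ["p", "y"]

Answer: ["p", "y"]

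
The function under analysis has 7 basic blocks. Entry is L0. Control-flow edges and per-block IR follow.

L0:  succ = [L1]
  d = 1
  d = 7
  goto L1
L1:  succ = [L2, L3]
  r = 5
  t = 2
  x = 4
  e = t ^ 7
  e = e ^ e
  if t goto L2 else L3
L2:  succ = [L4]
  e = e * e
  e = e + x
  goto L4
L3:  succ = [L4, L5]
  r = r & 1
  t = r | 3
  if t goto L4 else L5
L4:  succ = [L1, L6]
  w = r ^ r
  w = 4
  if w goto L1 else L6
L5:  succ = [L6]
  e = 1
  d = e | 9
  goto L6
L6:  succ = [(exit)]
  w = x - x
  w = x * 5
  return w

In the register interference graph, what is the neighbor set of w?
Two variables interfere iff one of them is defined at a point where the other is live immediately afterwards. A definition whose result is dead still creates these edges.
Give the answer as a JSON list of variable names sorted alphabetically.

Answer: ["x"]

Derivation:
Block summaries:
  L0: {d} / ∅
  L1: {e,r,t,x} / ∅
  L2: {e} / {e,x}
  L3: {r,t} / {r}
  L4: {w} / {r}
  L5: {d,e} / ∅
  L6: {w} / {x}

Live sets:
  live L0: ∅→∅
  live L1: ∅→{e,r,x}
  live L2: {e,r,x}→{r,x}
  live L3: {r,x}→{r,x}
  live L4: {r,x}→{x}
  live L5: {x}→{x}
  live L6: {x}→∅

Conflict graph:
  d: {x}
  e: {r,t,x}
  r: {e,t,x}
  t: {e,r,x}
  w: {x}
  x: {d,e,r,t,w}

N(w) = ["x"]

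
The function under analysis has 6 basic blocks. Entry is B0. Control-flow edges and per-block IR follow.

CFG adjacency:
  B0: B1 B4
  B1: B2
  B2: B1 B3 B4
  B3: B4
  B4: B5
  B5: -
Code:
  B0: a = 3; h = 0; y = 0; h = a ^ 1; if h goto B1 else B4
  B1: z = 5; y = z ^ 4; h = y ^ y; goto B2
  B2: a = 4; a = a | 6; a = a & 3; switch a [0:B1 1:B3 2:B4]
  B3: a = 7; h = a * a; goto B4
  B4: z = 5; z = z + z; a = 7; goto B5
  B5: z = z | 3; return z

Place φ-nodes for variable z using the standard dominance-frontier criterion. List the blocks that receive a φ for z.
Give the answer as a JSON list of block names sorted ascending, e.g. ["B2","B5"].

Answer: ["B1", "B4"]

Working:
idom tree: B1←B0 B2←B1 B3←B2 B4←B0 B5←B4
Join-block Dom:
  B1: preds {B0,B2}: {B0} ∩ {B0,B1,B2} = {B0}; idom=B0
  B4: preds {B0,B2,B3}: {B0} ∩ {B0,B1,B2} ∩ {B0,B1,B2,B3} = {B0}; idom=B0

Frontier:
  join B1 pred B0: · stop@B0
  join B1 pred B2: B2→B1 stop@B0
  join B4 pred B0: · stop@B0
  join B4 pred B2: B2→B1 stop@B0
  join B4 pred B3: B3→B2→B1 stop@B0
  B0: DF=∅
  B1: DF={B1,B4}
  B2: DF={B1,B4}
  B3: DF={B4}
  B4: DF=∅
  B5: DF=∅

φ for z: defs {B1,B4,B5}
  DF⁺ = {B1,B4}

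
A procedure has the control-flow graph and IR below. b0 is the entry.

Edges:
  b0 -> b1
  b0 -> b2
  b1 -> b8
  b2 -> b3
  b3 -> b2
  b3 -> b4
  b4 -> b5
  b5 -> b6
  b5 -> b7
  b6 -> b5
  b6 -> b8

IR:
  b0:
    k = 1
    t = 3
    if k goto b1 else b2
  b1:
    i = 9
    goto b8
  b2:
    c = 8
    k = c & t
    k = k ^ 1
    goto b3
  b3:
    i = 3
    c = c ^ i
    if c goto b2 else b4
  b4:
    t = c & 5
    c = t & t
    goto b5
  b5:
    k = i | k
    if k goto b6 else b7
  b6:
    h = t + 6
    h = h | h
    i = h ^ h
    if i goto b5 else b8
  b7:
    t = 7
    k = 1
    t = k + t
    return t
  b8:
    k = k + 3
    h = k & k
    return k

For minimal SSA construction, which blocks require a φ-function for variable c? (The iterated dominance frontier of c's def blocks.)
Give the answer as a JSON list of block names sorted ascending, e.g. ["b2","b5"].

Answer: ["b2", "b8"]

Analysis:
idom tree: b1←b0 b2←b0 b3←b2 b4←b3 b5←b4 b6←b5 b7←b5 b8←b0
Dom at joins:
  b2: preds {b0,b3}: {b0} ∩ {b0,b2,b3} = {b0}; idom=b0
  b5: preds {b4,b6}: {b0,b2,b3,b4} ∩ {b0,b2,b3,b4,b5,b6} = {b0,b2,b3,b4}; idom=b4
  b8: preds {b1,b6}: {b0,b1} ∩ {b0,b2,b3,b4,b5,b6} = {b0}; idom=b0

Frontier:
  join b2 pred b0: · stop@b0
  join b2 pred b3: b3→b2 stop@b0
  join b5 pred b4: · stop@b4
  join b5 pred b6: b6→b5 stop@b4
  join b8 pred b1: b1 stop@b0
  join b8 pred b6: b6→b5→b4→b3→b2 stop@b0
  b0: DF=∅
  b1: DF={b8}
  b2: DF={b2,b8}
  b3: DF={b2,b8}
  b4: DF={b8}
  b5: DF={b5,b8}
  b6: DF={b5,b8}
  b7: DF=∅
  b8: DF=∅

φ for c: defs {b2,b3,b4}
  DF⁺ = {b2,b8}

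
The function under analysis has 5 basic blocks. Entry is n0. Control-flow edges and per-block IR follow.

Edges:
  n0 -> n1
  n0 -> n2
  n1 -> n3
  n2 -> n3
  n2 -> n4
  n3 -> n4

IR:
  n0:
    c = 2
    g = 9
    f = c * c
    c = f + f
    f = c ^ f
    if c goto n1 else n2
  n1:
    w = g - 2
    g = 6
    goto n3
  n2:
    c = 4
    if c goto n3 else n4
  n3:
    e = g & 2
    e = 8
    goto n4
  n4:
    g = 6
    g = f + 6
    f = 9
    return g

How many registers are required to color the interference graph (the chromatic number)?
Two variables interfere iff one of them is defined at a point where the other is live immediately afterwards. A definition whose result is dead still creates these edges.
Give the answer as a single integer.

Block summaries:
  n0: def={c,f,g} ue=∅
  n1: def={g,w} ue={g}
  n2: def={c} ue=∅
  n3: def={e} ue={g}
  n4: def={f,g} ue={f}

Backward fixpoint:
  n0 li=∅ lo={f,g}
  n1 li={f,g} lo={f,g}
  n2 li={f,g} lo={f,g}
  n3 li={f,g} lo={f}
  n4 li={f} lo=∅

Interference:
  c — {f,g}
  e — {f}
  f — {c,e,g,w}
  g — {c,f}
  w — {f}

Chromatic number:
  clique {c,f,g} ⇒ need ≥ 3
  3-colouring: r0={f}  r1={c,e,w}  r2={g}
  χ = 3

Answer: 3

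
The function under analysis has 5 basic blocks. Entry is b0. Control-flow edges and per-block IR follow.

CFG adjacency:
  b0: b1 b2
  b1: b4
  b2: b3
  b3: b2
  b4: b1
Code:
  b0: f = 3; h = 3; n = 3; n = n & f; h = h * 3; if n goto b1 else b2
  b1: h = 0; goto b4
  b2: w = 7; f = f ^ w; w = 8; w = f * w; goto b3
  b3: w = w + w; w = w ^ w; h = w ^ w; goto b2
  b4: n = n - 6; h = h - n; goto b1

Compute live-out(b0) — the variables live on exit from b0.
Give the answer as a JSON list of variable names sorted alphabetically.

Block summaries:
  b0 def {f,h,n} use ∅
  b1 def {h} use ∅
  b2 def {f,w} use {f}
  b3 def {h,w} use {w}
  b4 def {h,n} use {h,n}

Live sets:
  b0 li=∅ lo={f,n}
  b1 li={n} lo={h,n}
  b2 li={f} lo={f,w}
  b3 li={f,w} lo={f}
  b4 li={h,n} lo={n}

live-out(b0) = ["f", "n"]

Answer: ["f", "n"]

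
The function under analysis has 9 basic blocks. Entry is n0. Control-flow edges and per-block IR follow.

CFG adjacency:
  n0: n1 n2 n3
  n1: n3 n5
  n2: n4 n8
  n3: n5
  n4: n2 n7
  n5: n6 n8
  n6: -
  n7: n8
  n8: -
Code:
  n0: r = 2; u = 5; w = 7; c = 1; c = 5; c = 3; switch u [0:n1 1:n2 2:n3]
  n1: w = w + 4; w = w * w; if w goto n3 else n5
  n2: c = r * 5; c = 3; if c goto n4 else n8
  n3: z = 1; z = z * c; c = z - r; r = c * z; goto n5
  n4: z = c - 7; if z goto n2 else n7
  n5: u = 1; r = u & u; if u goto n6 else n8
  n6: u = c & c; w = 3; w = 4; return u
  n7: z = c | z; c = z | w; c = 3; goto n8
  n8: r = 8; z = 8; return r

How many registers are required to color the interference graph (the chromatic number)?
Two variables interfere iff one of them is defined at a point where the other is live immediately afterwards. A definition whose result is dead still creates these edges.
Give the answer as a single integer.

Answer: 4

Working:
Per-block:
  n0: def={c,r,u,w} ue=∅
  n1: def={w} ue={w}
  n2: def={c} ue={r}
  n3: def={c,r,z} ue={c,r}
  n4: def={z} ue={c}
  n5: def={r,u} ue=∅
  n6: def={u,w} ue={c}
  n7: def={c,z} ue={c,w,z}
  n8: def={r,z} ue=∅

Live sets:
  n0: in=∅ out={c,r,w}
  n1: in={c,r,w} out={c,r}
  n2: in={r,w} out={c,r,w}
  n3: in={c,r} out={c}
  n4: in={c,r,w} out={c,r,w,z}
  n5: in={c} out={c}
  n6: in={c} out=∅
  n7: in={c,w,z} out=∅
  n8: in=∅ out=∅

Interference:
  c↔{r,u,w,z}
  r↔{c,u,w,z}
  u↔{c,r,w}
  w↔{c,r,u,z}
  z↔{c,r,w}

Registers:
  {c,r,u,w} pairwise interfere (4-clique) ⇒ χ ≥ 4
  assign c→r0 r→r1 u→r3 w→r2 z→r3 — no edge inside a register ⇒ χ ≤ 4
  χ = 4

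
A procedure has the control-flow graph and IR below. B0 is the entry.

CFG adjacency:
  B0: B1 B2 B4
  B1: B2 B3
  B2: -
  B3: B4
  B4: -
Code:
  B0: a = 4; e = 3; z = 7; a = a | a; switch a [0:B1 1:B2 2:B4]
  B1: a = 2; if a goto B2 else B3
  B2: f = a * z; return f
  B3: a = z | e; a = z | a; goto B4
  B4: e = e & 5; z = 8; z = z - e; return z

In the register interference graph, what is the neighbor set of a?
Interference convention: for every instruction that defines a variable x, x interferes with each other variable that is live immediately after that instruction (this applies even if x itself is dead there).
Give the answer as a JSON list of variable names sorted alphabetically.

Answer: ["e", "z"]

Working:
Per-block:
  B0: {a,e,z} / ∅
  B1: {a} / ∅
  B2: {f} / {a,z}
  B3: {a} / {e,z}
  B4: {e,z} / {e}

Backward fixpoint:
  live B0: ∅→{a,e,z}
  live B1: {e,z}→{a,e,z}
  live B2: {a,z}→∅
  live B3: {e,z}→{e}
  live B4: {e}→∅

Conflict graph:
  a: {e,z}
  e: {a,z}
  f: ∅
  z: {a,e}

N(a) = ["e", "z"]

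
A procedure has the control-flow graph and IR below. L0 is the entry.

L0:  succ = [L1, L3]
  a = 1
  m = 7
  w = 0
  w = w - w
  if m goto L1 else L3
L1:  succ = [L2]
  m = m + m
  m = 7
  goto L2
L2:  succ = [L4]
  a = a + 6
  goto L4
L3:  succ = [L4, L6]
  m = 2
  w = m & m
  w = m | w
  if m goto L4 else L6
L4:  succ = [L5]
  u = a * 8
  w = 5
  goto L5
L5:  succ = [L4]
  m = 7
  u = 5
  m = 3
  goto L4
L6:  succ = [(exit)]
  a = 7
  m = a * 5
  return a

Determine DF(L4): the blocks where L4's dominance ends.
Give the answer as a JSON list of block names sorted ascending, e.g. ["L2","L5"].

idom tree: L1←L0 L2←L1 L3←L0 L4←L0 L5←L4 L6←L3
Dom at joins:
  L4: preds {L2,L3,L5}: {L0,L1,L2} ∩ {L0,L3} ∩ {L0,L4,L5} = {L0}; idom=L0

DF walk-up:
  join L4 pred L2: L2→L1 stop@L0
  join L4 pred L3: L3 stop@L0
  join L4 pred L5: L5→L4 stop@L0
  DF(L0)=∅
  DF(L1)={L4}
  DF(L2)={L4}
  DF(L3)={L4}
  DF(L4)={L4}
  DF(L5)={L4}
  DF(L6)=∅

DF(L4) = ["L4"]

Answer: ["L4"]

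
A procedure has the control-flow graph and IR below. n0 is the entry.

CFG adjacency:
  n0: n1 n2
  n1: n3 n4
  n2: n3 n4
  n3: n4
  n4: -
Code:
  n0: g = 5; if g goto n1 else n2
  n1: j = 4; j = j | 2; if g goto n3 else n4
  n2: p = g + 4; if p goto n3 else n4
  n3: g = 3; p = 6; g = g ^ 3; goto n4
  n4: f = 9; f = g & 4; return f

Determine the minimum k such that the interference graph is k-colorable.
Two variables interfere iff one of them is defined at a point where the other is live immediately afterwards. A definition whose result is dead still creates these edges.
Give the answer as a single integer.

Answer: 2

Derivation:
def/use:
  n0 def {g} use ∅
  n1 def {j} use {g}
  n2 def {p} use {g}
  n3 def {g,p} use ∅
  n4 def {f} use {g}

Liveness:
  n0 li=∅ lo={g}
  n1 li={g} lo={g}
  n2 li={g} lo={g}
  n3 li=∅ lo={g}
  n4 li={g} lo=∅

Interfere edges:
  f — {g}
  g — {f,j,p}
  j — {g}
  p — {g}

Registers:
  {f,g} pairwise interfere (2-clique) ⇒ χ ≥ 2
  2-colouring: c0={g}  c1={f,j,p}
  χ = 2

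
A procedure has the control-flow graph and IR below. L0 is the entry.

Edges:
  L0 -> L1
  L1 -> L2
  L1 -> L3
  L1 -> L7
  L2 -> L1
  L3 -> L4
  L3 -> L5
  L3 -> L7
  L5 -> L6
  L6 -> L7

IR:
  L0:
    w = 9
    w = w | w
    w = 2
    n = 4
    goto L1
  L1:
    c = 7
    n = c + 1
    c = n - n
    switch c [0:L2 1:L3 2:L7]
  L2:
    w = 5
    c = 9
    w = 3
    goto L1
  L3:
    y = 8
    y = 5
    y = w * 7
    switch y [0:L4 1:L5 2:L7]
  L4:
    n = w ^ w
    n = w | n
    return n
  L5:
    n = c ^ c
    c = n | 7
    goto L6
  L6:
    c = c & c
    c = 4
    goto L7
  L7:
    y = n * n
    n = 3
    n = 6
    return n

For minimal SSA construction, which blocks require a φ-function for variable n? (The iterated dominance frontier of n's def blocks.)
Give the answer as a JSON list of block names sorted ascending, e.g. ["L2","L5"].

idom tree: L1←L0 L2←L1 L3←L1 L4←L3 L5←L3 L6←L5 L7←L1
Dom at joins:
  L1: preds {L0,L2}: {L0} ∩ {L0,L1,L2} = {L0}; idom=L0
  L7: preds {L1,L3,L6}: {L0,L1} ∩ {L0,L1,L3} ∩ {L0,L1,L3,L5,L6} = {L0,L1}; idom=L1

DF derivation:
  L1←L0: walk · to L0
  L1←L2: walk L2→L1 to L0
  L7←L1: walk · to L1
  L7←L3: walk L3 to L1
  L7←L6: walk L6→L5→L3 to L1
  L0 → ∅
  L1 → {L1}
  L2 → {L1}
  L3 → {L7}
  L4 → ∅
  L5 → {L7}
  L6 → {L7}
  L7 → ∅

φ for n: defs {L0,L1,L4,L5,L7}
  DF⁺ = {L1,L7}

Answer: ["L1", "L7"]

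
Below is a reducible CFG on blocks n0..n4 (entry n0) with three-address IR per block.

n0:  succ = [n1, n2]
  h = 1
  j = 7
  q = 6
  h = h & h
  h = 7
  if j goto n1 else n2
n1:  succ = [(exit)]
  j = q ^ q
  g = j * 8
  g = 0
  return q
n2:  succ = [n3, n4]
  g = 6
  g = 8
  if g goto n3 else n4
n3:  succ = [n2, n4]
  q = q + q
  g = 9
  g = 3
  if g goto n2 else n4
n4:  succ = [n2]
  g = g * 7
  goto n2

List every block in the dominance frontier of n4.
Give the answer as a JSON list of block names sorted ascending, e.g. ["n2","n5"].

idom tree: n1←n0 n2←n0 n3←n2 n4←n2
Dom at joins:
  n2: preds {n0,n3,n4}: {n0} ∩ {n0,n2,n3} ∩ {n0,n2,n4} = {n0}; idom=n0
  n4: preds {n2,n3}: {n0,n2} ∩ {n0,n2,n3} = {n0,n2}; idom=n2

Frontier:
  join n2 pred n0: · stop@n0
  join n2 pred n3: n3→n2 stop@n0
  join n2 pred n4: n4→n2 stop@n0
  join n4 pred n2: · stop@n2
  join n4 pred n3: n3 stop@n2
  DF(n0)=∅
  DF(n1)=∅
  DF(n2)={n2}
  DF(n3)={n2,n4}
  DF(n4)={n2}

DF(n4) = ["n2"]

Answer: ["n2"]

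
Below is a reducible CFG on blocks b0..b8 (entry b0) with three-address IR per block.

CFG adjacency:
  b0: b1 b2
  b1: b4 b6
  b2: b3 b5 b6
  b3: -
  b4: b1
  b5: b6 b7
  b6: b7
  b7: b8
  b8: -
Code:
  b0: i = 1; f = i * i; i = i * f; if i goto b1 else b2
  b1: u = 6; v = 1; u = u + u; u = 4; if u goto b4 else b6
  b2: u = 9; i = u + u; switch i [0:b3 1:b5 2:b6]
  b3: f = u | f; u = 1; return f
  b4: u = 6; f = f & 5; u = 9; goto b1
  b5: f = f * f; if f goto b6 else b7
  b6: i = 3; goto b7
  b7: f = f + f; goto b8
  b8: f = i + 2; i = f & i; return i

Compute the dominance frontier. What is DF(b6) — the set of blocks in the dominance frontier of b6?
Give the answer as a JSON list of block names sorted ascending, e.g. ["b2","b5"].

Answer: ["b7"]

Derivation:
idom tree: b1←b0 b2←b0 b3←b2 b4←b1 b5←b2 b6←b0 b7←b0 b8←b7
Dom∩ at merges:
  b1: preds {b0,b4}: {b0} ∩ {b0,b1,b4} = {b0}; idom=b0
  b6: preds {b1,b2,b5}: {b0,b1} ∩ {b0,b2} ∩ {b0,b2,b5} = {b0}; idom=b0
  b7: preds {b5,b6}: {b0,b2,b5} ∩ {b0,b6} = {b0}; idom=b0

DF derivation:
  b1←b0: walk · to b0
  b1←b4: walk b4→b1 to b0
  b6←b1: walk b1 to b0
  b6←b2: walk b2 to b0
  b6←b5: walk b5→b2 to b0
  b7←b5: walk b5→b2 to b0
  b7←b6: walk b6 to b0
  DF(b0)=∅
  DF(b1)={b1,b6}
  DF(b2)={b6,b7}
  DF(b3)=∅
  DF(b4)={b1}
  DF(b5)={b6,b7}
  DF(b6)={b7}
  DF(b7)=∅
  DF(b8)=∅

DF(b6) = ["b7"]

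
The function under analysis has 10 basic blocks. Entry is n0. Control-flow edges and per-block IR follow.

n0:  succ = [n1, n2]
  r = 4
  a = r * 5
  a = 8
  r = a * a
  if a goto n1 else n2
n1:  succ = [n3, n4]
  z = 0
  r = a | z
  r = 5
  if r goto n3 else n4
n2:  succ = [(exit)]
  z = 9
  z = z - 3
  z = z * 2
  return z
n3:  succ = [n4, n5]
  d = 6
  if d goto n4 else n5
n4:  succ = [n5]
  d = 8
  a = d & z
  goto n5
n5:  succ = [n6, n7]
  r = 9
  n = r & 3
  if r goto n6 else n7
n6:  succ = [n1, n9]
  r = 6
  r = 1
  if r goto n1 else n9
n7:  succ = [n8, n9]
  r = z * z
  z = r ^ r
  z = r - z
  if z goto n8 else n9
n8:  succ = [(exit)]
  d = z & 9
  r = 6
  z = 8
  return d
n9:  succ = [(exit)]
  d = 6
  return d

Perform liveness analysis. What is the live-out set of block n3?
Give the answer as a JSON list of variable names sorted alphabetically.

Answer: ["a", "z"]

Analysis:
def/use:
  n0 def {a,r} use ∅
  n1 def {r,z} use {a}
  n2 def {z} use ∅
  n3 def {d} use ∅
  n4 def {a,d} use {z}
  n5 def {n,r} use ∅
  n6 def {r} use ∅
  n7 def {r,z} use {z}
  n8 def {d,r,z} use {z}
  n9 def {d} use ∅

Backward fixpoint:
  n0 li=∅ lo={a}
  n1 li={a} lo={a,z}
  n2 li=∅ lo=∅
  n3 li={a,z} lo={a,z}
  n4 li={z} lo={a,z}
  n5 li={a,z} lo={a,z}
  n6 li={a} lo={a}
  n7 li={z} lo={z}
  n8 li={z} lo=∅
  n9 li=∅ lo=∅

live-out(n3) = ["a", "z"]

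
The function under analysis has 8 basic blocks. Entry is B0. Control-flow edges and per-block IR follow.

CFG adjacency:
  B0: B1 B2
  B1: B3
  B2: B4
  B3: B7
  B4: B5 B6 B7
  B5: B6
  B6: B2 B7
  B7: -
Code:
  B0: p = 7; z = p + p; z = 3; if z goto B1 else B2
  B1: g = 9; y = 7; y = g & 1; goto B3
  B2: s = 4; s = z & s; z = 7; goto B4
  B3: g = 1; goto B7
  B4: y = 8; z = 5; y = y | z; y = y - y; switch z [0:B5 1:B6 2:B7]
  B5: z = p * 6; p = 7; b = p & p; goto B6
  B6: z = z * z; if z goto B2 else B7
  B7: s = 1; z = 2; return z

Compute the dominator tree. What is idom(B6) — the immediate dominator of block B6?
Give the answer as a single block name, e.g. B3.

Answer: B4

Derivation:
idom tree: B1←B0 B2←B0 B3←B1 B4←B2 B5←B4 B6←B4 B7←B0
Dom∩ at merges:
  B2: preds {B0,B6}: {B0} ∩ {B0,B2,B4,B6} = {B0}; idom=B0
  B6: preds {B4,B5}: {B0,B2,B4} ∩ {B0,B2,B4,B5} = {B0,B2,B4}; idom=B4
  B7: preds {B3,B4,B6}: {B0,B1,B3} ∩ {B0,B2,B4} ∩ {B0,B2,B4,B6} = {B0}; idom=B0

idom(B6) = B4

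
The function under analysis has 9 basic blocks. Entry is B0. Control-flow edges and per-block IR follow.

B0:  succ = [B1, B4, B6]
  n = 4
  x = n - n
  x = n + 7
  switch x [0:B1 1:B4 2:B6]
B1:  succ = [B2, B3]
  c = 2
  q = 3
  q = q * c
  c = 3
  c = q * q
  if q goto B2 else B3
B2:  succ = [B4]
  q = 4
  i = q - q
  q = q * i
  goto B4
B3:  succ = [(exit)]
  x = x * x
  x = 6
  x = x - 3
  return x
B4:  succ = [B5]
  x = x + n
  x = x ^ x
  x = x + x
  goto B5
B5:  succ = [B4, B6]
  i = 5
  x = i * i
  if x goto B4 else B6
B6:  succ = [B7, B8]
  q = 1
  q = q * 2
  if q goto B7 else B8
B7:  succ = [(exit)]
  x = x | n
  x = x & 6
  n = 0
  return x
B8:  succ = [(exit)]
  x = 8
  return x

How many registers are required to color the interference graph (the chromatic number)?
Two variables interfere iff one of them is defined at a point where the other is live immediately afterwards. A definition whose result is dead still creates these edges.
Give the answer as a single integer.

Answer: 4

Derivation:
Per-block:
  B0: {n,x} / ∅
  B1: {c,q} / ∅
  B2: {i,q} / ∅
  B3: {x} / {x}
  B4: {x} / {n,x}
  B5: {i,x} / ∅
  B6: {q} / ∅
  B7: {n,x} / {n,x}
  B8: {x} / ∅

Liveness:
  live B0: ∅→{n,x}
  live B1: {n,x}→{n,x}
  live B2: {n,x}→{n,x}
  live B3: {x}→∅
  live B4: {n,x}→{n}
  live B5: {n}→{n,x}
  live B6: {n,x}→{n,x}
  live B7: {n,x}→∅
  live B8: ∅→∅

Interference:
  c: {n,q,x}
  i: {n,q,x}
  n: {c,i,q,x}
  q: {c,i,n,x}
  x: {c,i,n,q}

Colouring:
  {c,n,q,x} pairwise interfere (4-clique) ⇒ χ ≥ 4
  assign c→r3 i→r3 n→r0 q→r1 x→r2 — no edge inside a register ⇒ χ ≤ 4
  χ = 4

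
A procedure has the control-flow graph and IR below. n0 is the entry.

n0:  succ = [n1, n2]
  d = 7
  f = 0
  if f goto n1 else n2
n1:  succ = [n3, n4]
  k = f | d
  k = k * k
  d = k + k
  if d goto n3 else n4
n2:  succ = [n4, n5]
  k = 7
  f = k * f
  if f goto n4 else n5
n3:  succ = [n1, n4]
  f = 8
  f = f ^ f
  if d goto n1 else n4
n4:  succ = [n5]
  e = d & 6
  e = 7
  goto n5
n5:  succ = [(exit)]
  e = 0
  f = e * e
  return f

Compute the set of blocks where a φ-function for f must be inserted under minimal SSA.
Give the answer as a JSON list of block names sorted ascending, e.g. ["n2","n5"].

Answer: ["n1", "n4", "n5"]

Analysis:
idom tree: n1←n0 n2←n0 n3←n1 n4←n0 n5←n0
Dom∩ at merges:
  n1: preds {n0,n3}: {n0} ∩ {n0,n1,n3} = {n0}; idom=n0
  n4: preds {n1,n2,n3}: {n0,n1} ∩ {n0,n2} ∩ {n0,n1,n3} = {n0}; idom=n0
  n5: preds {n2,n4}: {n0,n2} ∩ {n0,n4} = {n0}; idom=n0

DF derivation:
  n1←n0: walk · to n0
  n1←n3: walk n3→n1 to n0
  n4←n1: walk n1 to n0
  n4←n2: walk n2 to n0
  n4←n3: walk n3→n1 to n0
  n5←n2: walk n2 to n0
  n5←n4: walk n4 to n0
  n0: DF=∅
  n1: DF={n1,n4}
  n2: DF={n4,n5}
  n3: DF={n1,n4}
  n4: DF={n5}
  n5: DF=∅

φ for f: defs {n0,n2,n3,n5}
  DF⁺ = {n1,n4,n5}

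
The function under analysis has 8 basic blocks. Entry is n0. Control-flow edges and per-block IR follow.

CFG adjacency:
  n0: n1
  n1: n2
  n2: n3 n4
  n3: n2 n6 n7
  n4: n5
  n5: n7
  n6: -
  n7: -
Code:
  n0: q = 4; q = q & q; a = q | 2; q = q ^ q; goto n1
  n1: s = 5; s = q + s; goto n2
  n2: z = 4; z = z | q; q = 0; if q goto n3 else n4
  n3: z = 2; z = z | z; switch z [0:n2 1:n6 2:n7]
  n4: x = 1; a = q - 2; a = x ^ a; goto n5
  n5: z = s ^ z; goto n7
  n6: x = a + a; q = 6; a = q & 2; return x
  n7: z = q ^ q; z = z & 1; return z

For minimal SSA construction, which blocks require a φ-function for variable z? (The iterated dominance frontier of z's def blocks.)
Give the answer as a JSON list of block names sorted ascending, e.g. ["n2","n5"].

Answer: ["n2", "n7"]

Analysis:
idom tree: n1←n0 n2←n1 n3←n2 n4←n2 n5←n4 n6←n3 n7←n2
Dom∩ at merges:
  n2: preds {n1,n3}: {n0,n1} ∩ {n0,n1,n2,n3} = {n0,n1}; idom=n1
  n7: preds {n3,n5}: {n0,n1,n2,n3} ∩ {n0,n1,n2,n4,n5} = {n0,n1,n2}; idom=n2

DF walk-up:
  join n2 pred n1: · stop@n1
  join n2 pred n3: n3→n2 stop@n1
  join n7 pred n3: n3 stop@n2
  join n7 pred n5: n5→n4 stop@n2
  n0: DF=∅
  n1: DF=∅
  n2: DF={n2}
  n3: DF={n2,n7}
  n4: DF={n7}
  n5: DF={n7}
  n6: DF=∅
  n7: DF=∅

φ for z: defs {n2,n3,n5,n7}
  DF⁺ = {n2,n7}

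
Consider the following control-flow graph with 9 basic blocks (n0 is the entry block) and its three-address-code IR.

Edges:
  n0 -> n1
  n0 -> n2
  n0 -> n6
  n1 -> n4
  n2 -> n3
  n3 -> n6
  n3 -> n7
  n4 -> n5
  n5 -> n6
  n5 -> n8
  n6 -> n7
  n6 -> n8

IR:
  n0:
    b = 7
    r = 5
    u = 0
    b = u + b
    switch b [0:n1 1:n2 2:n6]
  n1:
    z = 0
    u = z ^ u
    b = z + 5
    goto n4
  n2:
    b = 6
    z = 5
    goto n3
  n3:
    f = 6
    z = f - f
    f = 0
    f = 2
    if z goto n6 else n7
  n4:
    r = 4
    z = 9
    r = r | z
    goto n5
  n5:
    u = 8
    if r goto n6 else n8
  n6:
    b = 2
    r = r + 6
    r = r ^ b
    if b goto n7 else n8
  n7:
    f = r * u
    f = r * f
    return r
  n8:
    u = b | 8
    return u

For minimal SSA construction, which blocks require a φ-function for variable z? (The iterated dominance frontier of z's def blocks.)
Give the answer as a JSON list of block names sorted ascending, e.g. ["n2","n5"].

idom tree: n1←n0 n2←n0 n3←n2 n4←n1 n5←n4 n6←n0 n7←n0 n8←n0
Dom∩ at merges:
  n6: preds {n0,n3,n5}: {n0} ∩ {n0,n2,n3} ∩ {n0,n1,n4,n5} = {n0}; idom=n0
  n7: preds {n3,n6}: {n0,n2,n3} ∩ {n0,n6} = {n0}; idom=n0
  n8: preds {n5,n6}: {n0,n1,n4,n5} ∩ {n0,n6} = {n0}; idom=n0

Frontier:
  join n6 pred n0: · stop@n0
  join n6 pred n3: n3→n2 stop@n0
  join n6 pred n5: n5→n4→n1 stop@n0
  join n7 pred n3: n3→n2 stop@n0
  join n7 pred n6: n6 stop@n0
  join n8 pred n5: n5→n4→n1 stop@n0
  join n8 pred n6: n6 stop@n0
  DF(n0)=∅
  DF(n1)={n6,n8}
  DF(n2)={n6,n7}
  DF(n3)={n6,n7}
  DF(n4)={n6,n8}
  DF(n5)={n6,n8}
  DF(n6)={n7,n8}
  DF(n7)=∅
  DF(n8)=∅

φ for z: defs {n1,n2,n3,n4}
  DF⁺ = {n6,n7,n8}

Answer: ["n6", "n7", "n8"]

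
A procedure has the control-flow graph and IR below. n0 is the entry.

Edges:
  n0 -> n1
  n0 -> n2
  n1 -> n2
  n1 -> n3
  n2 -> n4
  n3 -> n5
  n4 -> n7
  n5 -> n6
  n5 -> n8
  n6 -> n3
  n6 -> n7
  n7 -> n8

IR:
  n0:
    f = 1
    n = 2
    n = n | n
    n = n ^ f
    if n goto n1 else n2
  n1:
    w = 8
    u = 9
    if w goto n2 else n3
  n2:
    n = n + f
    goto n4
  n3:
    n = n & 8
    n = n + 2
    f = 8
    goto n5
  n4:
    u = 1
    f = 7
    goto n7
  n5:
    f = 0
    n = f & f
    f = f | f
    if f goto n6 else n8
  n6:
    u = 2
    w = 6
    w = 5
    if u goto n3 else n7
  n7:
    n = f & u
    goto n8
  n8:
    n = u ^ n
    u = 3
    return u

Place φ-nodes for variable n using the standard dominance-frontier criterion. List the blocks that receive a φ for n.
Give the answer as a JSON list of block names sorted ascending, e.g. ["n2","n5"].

idom tree: n1←n0 n2←n0 n3←n1 n4←n2 n5←n3 n6←n5 n7←n0 n8←n0
Dom∩ at merges:
  n2: preds {n0,n1}: {n0} ∩ {n0,n1} = {n0}; idom=n0
  n3: preds {n1,n6}: {n0,n1} ∩ {n0,n1,n3,n5,n6} = {n0,n1}; idom=n1
  n7: preds {n4,n6}: {n0,n2,n4} ∩ {n0,n1,n3,n5,n6} = {n0}; idom=n0
  n8: preds {n5,n7}: {n0,n1,n3,n5} ∩ {n0,n7} = {n0}; idom=n0

DF walk-up:
  n2←n0: walk · to n0
  n2←n1: walk n1 to n0
  n3←n1: walk · to n1
  n3←n6: walk n6→n5→n3 to n1
  n7←n4: walk n4→n2 to n0
  n7←n6: walk n6→n5→n3→n1 to n0
  n8←n5: walk n5→n3→n1 to n0
  n8←n7: walk n7 to n0
  n0 → ∅
  n1 → {n2,n7,n8}
  n2 → {n7}
  n3 → {n3,n7,n8}
  n4 → {n7}
  n5 → {n3,n7,n8}
  n6 → {n3,n7}
  n7 → {n8}
  n8 → ∅

φ for n: defs {n0,n2,n3,n5,n7,n8}
  DF⁺ = {n3,n7,n8}

Answer: ["n3", "n7", "n8"]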